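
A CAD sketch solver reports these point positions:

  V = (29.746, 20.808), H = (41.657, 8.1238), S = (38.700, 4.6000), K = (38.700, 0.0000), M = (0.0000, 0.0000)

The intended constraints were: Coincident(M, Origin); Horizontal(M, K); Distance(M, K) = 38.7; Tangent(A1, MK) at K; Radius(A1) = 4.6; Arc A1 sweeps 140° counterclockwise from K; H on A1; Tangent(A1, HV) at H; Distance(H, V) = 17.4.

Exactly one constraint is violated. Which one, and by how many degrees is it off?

Tangent(A1, HV) at H — off by 6.80°.

M = (0.00, 0.00) ✓; M.y = 0.00, K.y = 0.00 ✓; |MK| = 38.70 ✓; ∠(SK, KM) = 90.00° ✓; |SK| = 4.600 ✓; bearing(S→H) − bearing(S→K) = 140.0° ✓; |SH| = 4.600 ✓; ∠(SH, HV) = 96.80° ✗; |HV| = 17.40 ✓.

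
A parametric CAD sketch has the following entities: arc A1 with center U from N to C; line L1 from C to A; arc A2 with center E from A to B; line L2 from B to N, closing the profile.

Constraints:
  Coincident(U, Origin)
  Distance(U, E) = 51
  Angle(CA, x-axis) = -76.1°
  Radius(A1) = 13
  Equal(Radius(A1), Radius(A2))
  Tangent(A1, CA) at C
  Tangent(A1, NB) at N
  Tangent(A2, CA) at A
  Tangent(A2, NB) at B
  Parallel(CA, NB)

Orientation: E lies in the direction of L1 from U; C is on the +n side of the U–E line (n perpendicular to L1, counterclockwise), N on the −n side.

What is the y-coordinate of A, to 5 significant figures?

-46.384

The slot axis is L1's direction at -76.1°, so u = (cos -76.1°, sin -76.1°) = (0.24023, -0.97072) and n = (−sin -76.1°, cos -76.1°) = (0.97072, 0.24023). U is at the origin and E lies 51.0 along u from U, so E = 51.0·u = (12.252, -49.507). Tangency of A1 to both parallel lines with radius 13.0 puts C and N at U ± 13.0·n: C = (12.619, 3.1230), N = (-12.619, -3.1230). Equal radii place A and B the same way about E: A = E + 13.0·n = (24.871, -46.384), B = E − 13.0·n = (-0.36768, -52.630). So A.y = -46.384.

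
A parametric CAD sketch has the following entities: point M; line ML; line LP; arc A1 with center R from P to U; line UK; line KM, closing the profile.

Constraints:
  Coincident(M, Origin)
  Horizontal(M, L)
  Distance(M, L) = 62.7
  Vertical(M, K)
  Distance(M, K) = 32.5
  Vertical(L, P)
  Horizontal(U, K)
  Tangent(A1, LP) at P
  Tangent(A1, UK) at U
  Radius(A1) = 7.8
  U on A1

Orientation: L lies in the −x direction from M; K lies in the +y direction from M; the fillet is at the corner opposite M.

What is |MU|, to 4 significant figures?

63.80

M is at the origin; M and L share the same y with |ML| = 62.7 and L on the −x side, so L = (-62.70, 0.000). MK is vertical with |MK| = 32.5 and K on the +y side, so K = (0.000, 32.50). The virtual corner opposite M is at (-62.70, 32.50). The tangent condition forces RP to be normal to LP and tangency of A1 to UK means the radius RU is perpendicular to UK, with radius 7.8, so the center R sits 7.8 in from both sides at R = (-54.90, 24.70). That places the tangent points at P = (-62.70, 24.70) on LP and U = (-54.90, 32.50) on UK. Then |MU| = |U − M| = 63.80.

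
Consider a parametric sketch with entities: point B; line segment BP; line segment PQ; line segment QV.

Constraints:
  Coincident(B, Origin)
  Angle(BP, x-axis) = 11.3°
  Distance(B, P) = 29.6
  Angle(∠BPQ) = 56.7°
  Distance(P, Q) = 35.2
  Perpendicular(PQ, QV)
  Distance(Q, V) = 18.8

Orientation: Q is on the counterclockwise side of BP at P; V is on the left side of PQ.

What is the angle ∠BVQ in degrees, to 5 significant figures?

107.40°

∠BPQ = 56.7°, so PQ runs at 11.3° + (180° − 56.7°) = 134.60° from the x-axis; with |PQ| = 35.2, Q = P + 35.2·(cos 134.60°, sin 134.60°) = (4.3104, 30.863). PQ ⟂ QV; with |QV| = 18.8 on the left of PQ, V = Q + 18.8·(-0.71203, -0.70215) = (-9.0757, 17.663). Then cos ∠BVQ = VB·VQ / (|VB||VQ|), giving 107.40°.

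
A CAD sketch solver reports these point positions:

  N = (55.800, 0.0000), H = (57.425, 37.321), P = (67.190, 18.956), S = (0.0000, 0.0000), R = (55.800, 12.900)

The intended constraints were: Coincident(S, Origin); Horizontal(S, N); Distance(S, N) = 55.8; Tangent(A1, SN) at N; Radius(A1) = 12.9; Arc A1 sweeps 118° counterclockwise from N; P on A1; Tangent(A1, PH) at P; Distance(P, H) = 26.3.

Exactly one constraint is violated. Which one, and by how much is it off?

Distance(P, H) = 26.3 — off by 5.50.

S = (0.00, 0.00) ✓; S.y = 0.00, N.y = 0.00 ✓; |SN| = 55.80 ✓; ∠(RN, NS) = 90.00° ✓; |RN| = 12.90 ✓; bearing(R→P) − bearing(R→N) = 118.0° ✓; |RP| = 12.90 ✓; ∠(RP, PH) = 90.00° ✓; |PH| = 20.80 ✗.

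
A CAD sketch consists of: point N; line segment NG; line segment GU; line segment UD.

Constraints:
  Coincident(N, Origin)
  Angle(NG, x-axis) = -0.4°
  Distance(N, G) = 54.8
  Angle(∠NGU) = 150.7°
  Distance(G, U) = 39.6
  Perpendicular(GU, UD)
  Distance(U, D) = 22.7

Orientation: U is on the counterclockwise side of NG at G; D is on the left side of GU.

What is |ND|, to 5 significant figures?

87.486

N is at the origin; NG runs at -0.4° with length 54.8, so G = 54.8·(cos -0.4°, sin -0.4°) = (54.799, -0.38257). ∠NGU = 150.7°, so GU runs at -0.4° + (180° − 150.7°) = 28.900° from the x-axis; with |GU| = 39.6, U = G + 39.6·(cos 28.900°, sin 28.900°) = (89.467, 18.755). GU ⟂ UD; with |UD| = 22.7 on the left of GU, D = U + 22.7·(-0.48328, 0.87546) = (78.497, 38.628). Then |ND| = |D − N| = 87.486.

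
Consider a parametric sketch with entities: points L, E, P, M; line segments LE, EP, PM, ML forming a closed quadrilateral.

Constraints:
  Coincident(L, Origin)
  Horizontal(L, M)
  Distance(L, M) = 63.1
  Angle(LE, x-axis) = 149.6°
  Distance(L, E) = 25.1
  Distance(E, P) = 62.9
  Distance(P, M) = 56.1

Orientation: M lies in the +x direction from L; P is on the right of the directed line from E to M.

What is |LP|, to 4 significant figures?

40.01

L is at the origin; LM is horizontal with |LM| = 63.1 and M in +x, so M = (63.1, 0). LE runs at 149.6° with |LE| = 25.1, so E = (-21.65, 12.70). P is determined by |EP| = 62.9 and |PM| = 56.1 together: it lies at the intersection of circle(E, 62.9) and circle(M, 56.1). With |EM| = 85.70, the foot of the radical line on EM is 47.57 from E and the perpendicular offset is √(62.9² − 47.57²) = 41.15. Taking the right-of-EM solution: P = (19.30, -35.05).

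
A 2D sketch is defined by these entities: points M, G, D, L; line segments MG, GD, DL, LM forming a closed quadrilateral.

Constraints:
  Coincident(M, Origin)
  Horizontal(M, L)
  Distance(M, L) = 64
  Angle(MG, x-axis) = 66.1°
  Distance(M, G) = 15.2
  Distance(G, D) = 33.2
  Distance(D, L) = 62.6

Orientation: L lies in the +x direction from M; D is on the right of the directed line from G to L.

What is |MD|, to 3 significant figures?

19.8

M is at the origin; ML is horizontal with |ML| = 64.0 and L in +x, so L = (64.0, 0). MG runs at 66.1° with |MG| = 15.2, so G = (6.16, 13.9). D is determined by |GD| = 33.2 and |DL| = 62.6 together: it lies at the intersection of circle(G, 33.2) and circle(L, 62.6). With |GL| = 59.5, the foot of the radical line on GL is 6.07 from G and the perpendicular offset is √(33.2² − 6.07²) = 32.6. Taking the right-of-GL solution: D = (4.44, -19.3).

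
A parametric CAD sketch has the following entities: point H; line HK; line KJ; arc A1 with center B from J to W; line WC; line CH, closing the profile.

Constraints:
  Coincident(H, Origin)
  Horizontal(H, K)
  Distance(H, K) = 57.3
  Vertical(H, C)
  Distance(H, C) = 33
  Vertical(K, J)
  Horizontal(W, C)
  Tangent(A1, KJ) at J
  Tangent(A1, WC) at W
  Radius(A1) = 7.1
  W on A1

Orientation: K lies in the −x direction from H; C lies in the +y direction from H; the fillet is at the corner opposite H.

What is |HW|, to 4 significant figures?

60.08

H is at the origin; HK is horizontal with |HK| = 57.3 and K on the −x side, so K = (-57.30, 0.000). HC is vertical with |HC| = 33.0 and C on the +y side, so C = (0.000, 33.00). The virtual corner opposite H is at (-57.30, 33.00). The tangent condition forces BJ to be normal to KJ and A1 meets WC tangentially, so BW is at right angles to WC, with radius 7.1, so the center B sits 7.1 in from both sides at B = (-50.20, 25.90). That places the tangent points at J = (-57.30, 25.90) on KJ and W = (-50.20, 33.00) on WC. Then |HW| = |W − H| = 60.08.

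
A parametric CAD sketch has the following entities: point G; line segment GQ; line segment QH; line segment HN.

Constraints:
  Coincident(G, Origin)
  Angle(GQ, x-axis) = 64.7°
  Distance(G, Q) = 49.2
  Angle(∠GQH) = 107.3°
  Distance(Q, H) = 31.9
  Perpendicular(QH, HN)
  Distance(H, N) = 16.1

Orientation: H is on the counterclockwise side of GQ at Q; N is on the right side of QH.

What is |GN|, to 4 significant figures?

78.38

G is at the origin; GQ runs at 64.7° with length 49.2, so Q = 49.2·(cos 64.7°, sin 64.7°) = (21.03, 44.48). ∠GQH = 107.3°, so QH runs at 64.7° + (180° − 107.3°) = 137.4° from the x-axis; with |QH| = 31.9, H = Q + 31.9·(cos 137.4°, sin 137.4°) = (-2.455, 66.07). QH ⟂ HN; with |HN| = 16.1 on the right of QH, N = H + 16.1·(0.6769, 0.7361) = (8.442, 77.92). Then |GN| = |N − G| = 78.38.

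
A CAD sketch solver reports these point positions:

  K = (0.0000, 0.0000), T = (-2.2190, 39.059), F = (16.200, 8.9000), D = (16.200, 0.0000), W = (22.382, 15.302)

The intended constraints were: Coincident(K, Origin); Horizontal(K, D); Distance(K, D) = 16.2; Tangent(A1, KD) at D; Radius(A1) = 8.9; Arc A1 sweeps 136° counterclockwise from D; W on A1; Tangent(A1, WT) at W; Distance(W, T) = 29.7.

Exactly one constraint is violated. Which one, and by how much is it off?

Distance(W, T) = 29.7 — off by 4.50.

K = (0.00, 0.00) ✓; K.y = 0.00, D.y = 0.00 ✓; |KD| = 16.20 ✓; ∠(FD, DK) = 90.00° ✓; |FD| = 8.900 ✓; bearing(F→W) − bearing(F→D) = 136.0° ✓; |FW| = 8.900 ✓; ∠(FW, WT) = 90.00° ✓; |WT| = 34.20 ✗.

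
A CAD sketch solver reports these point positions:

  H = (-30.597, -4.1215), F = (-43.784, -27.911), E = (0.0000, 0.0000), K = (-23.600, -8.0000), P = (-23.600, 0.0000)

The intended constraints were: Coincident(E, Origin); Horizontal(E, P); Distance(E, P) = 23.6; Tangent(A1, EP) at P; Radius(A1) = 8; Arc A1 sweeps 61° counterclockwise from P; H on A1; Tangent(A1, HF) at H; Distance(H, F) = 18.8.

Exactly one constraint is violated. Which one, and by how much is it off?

Distance(H, F) = 18.8 — off by 8.40.

E = (0.00, 0.00) ✓; E.y = 0.00, P.y = 0.00 ✓; |EP| = 23.60 ✓; ∠(KP, PE) = 90.00° ✓; |KP| = 8.000 ✓; bearing(K→H) − bearing(K→P) = 61.00° ✓; |KH| = 8.000 ✓; ∠(KH, HF) = 90.00° ✓; |HF| = 27.20 ✗.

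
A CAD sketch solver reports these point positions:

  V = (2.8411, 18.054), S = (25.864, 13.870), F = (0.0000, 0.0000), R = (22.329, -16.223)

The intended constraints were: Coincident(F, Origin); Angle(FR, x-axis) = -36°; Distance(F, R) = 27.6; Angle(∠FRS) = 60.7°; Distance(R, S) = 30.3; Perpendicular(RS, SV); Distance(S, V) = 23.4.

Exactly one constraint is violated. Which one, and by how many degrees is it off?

Perpendicular(RS, SV) — off by 3.60°.

F = (0.00, 0.00) ✓; FR at -36.00° ✓; |FR| = 27.60 ✓; ∠FRS = 60.70° ✓; |RS| = 30.30 ✓; ∠(RS, SV) = 86.40° ✗; |SV| = 23.40 ✓.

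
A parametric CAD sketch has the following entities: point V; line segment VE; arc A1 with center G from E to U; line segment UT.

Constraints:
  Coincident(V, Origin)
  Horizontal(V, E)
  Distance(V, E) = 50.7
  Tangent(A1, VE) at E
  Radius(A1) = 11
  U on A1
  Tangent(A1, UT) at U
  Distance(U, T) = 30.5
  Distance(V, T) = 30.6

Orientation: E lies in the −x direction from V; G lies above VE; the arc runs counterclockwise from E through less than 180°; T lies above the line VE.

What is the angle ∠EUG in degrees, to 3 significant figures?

69.5°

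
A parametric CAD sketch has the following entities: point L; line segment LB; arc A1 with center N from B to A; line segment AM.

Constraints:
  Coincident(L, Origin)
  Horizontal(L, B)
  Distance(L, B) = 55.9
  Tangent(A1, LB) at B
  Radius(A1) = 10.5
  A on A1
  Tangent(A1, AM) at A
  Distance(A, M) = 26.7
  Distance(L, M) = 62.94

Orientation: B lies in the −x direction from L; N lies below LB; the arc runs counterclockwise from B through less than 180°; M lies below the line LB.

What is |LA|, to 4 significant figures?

66.66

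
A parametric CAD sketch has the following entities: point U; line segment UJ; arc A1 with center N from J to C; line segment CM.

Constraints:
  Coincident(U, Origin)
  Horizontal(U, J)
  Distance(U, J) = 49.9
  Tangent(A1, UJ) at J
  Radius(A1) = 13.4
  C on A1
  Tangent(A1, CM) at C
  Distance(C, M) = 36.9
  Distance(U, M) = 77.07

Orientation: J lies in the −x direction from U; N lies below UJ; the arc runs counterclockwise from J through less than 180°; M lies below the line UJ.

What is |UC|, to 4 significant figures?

65.02

Checks: U = (0.00, 0.00) ✓; |NC| = 13.40 ✓; ∠(NC, CM) = 90.00° ✓; |CM| = 36.90 ✓; |UM| = 77.07 ✓.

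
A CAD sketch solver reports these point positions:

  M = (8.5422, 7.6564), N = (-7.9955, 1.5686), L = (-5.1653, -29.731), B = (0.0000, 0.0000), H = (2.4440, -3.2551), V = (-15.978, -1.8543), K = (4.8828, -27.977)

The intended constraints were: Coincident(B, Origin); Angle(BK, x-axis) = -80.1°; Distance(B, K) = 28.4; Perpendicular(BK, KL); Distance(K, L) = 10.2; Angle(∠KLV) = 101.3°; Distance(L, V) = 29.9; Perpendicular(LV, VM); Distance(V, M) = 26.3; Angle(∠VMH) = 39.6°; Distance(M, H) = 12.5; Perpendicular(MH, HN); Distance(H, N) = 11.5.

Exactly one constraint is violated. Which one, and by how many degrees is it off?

Perpendicular(MH, HN) — off by 4.40°.

B = (0.00, 0.00) ✓; BK at -80.10° ✓; |BK| = 28.40 ✓; ∠(BK, KL) = 90.00° ✓; |KL| = 10.20 ✓; ∠KLV = 101.3° ✓; |LV| = 29.90 ✓; ∠(LV, VM) = 90.00° ✓; |VM| = 26.30 ✓; ∠VMH = 39.60° ✓; |MH| = 12.50 ✓; ∠(MH, HN) = 85.60° ✗; |HN| = 11.50 ✓.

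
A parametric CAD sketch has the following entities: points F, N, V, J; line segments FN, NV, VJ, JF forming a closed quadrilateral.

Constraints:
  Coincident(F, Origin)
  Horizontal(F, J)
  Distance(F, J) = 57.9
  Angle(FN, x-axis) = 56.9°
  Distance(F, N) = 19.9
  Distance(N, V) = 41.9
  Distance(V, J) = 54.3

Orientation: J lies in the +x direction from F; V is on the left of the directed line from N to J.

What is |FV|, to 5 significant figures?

61.759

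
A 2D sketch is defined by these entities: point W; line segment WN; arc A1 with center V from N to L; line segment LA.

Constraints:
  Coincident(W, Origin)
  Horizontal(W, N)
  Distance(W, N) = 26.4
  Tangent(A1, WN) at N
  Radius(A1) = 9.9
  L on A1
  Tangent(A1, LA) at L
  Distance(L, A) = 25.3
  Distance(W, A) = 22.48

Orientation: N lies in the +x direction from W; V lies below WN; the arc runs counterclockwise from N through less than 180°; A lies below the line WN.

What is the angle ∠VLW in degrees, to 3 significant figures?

149°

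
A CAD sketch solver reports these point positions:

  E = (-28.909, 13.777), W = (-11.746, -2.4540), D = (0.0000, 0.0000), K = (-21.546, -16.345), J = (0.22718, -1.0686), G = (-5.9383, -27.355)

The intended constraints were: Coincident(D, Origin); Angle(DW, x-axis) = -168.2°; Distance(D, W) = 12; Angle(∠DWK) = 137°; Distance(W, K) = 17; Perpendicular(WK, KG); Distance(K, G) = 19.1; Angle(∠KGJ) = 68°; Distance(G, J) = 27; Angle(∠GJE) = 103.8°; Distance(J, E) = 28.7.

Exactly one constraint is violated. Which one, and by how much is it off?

Distance(J, E) = 28.7 — off by 4.00.

D = (0.00, 0.00) ✓; DW at -168.2° ✓; |DW| = 12.00 ✓; ∠DWK = 137.0° ✓; |WK| = 17.00 ✓; ∠(WK, KG) = 90.00° ✓; |KG| = 19.10 ✓; ∠KGJ = 68.00° ✓; |GJ| = 27.00 ✓; ∠GJE = 103.8° ✓; |JE| = 32.70 ✗.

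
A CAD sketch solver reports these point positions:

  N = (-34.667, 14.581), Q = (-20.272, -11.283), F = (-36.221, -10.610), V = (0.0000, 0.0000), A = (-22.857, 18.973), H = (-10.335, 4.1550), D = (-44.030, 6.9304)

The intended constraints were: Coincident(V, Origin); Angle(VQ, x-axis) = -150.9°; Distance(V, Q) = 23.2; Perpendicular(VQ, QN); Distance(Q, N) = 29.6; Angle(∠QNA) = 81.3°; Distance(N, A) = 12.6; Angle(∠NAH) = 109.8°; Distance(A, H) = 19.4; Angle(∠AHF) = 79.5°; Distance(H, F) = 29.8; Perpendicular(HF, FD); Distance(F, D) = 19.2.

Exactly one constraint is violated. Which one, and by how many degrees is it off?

Perpendicular(HF, FD) — off by 5.70°.

V = (0.00, 0.00) ✓; VQ at -150.9° ✓; |VQ| = 23.20 ✓; ∠(VQ, QN) = 90.00° ✓; |QN| = 29.60 ✓; ∠QNA = 81.30° ✓; |NA| = 12.60 ✓; ∠NAH = 109.8° ✓; |AH| = 19.40 ✓; ∠AHF = 79.50° ✓; |HF| = 29.80 ✓; ∠(HF, FD) = 95.70° ✗; |FD| = 19.20 ✓.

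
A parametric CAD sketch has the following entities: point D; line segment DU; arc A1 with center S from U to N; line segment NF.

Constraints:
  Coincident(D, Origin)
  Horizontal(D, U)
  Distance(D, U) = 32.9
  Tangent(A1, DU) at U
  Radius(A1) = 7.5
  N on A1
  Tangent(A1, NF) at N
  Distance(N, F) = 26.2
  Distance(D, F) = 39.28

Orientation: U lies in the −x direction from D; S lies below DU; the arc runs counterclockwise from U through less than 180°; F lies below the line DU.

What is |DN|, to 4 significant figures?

40.59

Checks: |SN| = 7.500 ✓; ∠(SN, NF) = 90.00° ✓; |NF| = 26.20 ✓; |DF| = 39.28 ✓.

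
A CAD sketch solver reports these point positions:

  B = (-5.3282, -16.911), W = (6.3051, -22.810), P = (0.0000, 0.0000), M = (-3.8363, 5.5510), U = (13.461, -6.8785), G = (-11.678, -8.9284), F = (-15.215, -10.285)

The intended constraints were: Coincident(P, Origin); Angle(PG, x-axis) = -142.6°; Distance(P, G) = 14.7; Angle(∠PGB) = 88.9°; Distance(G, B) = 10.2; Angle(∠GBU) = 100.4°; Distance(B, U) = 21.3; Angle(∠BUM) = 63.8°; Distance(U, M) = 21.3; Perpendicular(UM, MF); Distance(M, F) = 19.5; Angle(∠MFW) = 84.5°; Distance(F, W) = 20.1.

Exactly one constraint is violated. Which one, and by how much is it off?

Distance(F, W) = 20.1 — off by 4.80.

P = (0.00, 0.00) ✓; PG at -142.6° ✓; |PG| = 14.70 ✓; ∠PGB = 88.90° ✓; |GB| = 10.20 ✓; ∠GBU = 100.4° ✓; |BU| = 21.30 ✓; ∠BUM = 63.80° ✓; |UM| = 21.30 ✓; ∠(UM, MF) = 90.00° ✓; |MF| = 19.50 ✓; ∠MFW = 84.50° ✓; |FW| = 24.90 ✗.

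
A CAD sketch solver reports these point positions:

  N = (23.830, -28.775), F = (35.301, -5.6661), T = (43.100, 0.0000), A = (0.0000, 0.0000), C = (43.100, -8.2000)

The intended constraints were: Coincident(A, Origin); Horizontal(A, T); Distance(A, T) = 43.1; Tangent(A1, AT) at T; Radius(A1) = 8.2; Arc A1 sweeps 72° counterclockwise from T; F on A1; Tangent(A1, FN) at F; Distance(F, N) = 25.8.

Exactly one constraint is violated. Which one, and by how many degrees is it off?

Tangent(A1, FN) at F — off by 8.40°.

A = (0.00, 0.00) ✓; A.y = 0.00, T.y = 0.00 ✓; |AT| = 43.10 ✓; ∠(CT, TA) = 90.00° ✓; |CT| = 8.200 ✓; bearing(C→F) − bearing(C→T) = 72.00° ✓; |CF| = 8.200 ✓; ∠(CF, FN) = 98.40° ✗; |FN| = 25.80 ✓.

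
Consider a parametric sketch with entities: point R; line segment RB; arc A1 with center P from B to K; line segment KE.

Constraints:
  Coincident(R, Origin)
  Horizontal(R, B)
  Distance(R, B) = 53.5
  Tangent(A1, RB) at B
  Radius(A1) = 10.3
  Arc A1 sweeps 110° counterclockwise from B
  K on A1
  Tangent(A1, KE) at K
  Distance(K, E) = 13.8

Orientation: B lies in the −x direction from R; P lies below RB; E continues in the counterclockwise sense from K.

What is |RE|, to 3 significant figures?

64.3

R is at the origin; RB is horizontal with |RB| = 53.5 and B on the −x side, so B = (-53.5, 0.00). Tangency of A1 to RB means the radius PB is perpendicular to RB, so P = B + (0, -10.3) = (-53.5, -10.3). On A1, B sits at bearing 90° from P; a 110° counterclockwise sweep puts K at bearing 200°, so K = P + 10.3·(cos 200°, sin 200°) = (-63.2, -13.8). Tangency of A1 to KE means the radius PK is perpendicular to KE, so KE runs along (−sin 200°, cos 200°); with |KE| = 13.8, E = (-58.5, -26.8). Then |RE| = |E − R| = 64.3.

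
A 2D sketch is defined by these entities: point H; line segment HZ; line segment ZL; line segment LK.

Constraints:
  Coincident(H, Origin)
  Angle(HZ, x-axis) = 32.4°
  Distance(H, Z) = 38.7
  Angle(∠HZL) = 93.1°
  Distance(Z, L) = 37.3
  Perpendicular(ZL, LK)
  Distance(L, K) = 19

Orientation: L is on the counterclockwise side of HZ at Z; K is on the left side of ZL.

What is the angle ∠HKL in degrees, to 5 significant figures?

116.50°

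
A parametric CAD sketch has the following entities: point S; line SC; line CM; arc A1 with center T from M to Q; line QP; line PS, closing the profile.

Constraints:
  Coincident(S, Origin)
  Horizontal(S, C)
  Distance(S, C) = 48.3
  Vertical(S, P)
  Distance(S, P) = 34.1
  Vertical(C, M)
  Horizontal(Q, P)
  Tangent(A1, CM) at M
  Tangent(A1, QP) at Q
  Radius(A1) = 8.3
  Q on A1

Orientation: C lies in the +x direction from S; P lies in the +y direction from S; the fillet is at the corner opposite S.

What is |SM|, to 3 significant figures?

54.8

S is at the origin; SC is horizontal with |SC| = 48.3 and C on the +x side, so C = (48.3, 0.00). S and P share the same x with |SP| = 34.1 and P on the +y side, so P = (0.00, 34.1). The virtual corner opposite S is at (48.3, 34.1). A1 meets CM tangentially, so TM is at right angles to CM and tangency of A1 to QP means the radius TQ is perpendicular to QP, with radius 8.3, so the center T sits 8.3 in from both sides at T = (40.0, 25.8). That places the tangent points at M = (48.3, 25.8) on CM and Q = (40.0, 34.1) on QP. Then |SM| = |M − S| = 54.8.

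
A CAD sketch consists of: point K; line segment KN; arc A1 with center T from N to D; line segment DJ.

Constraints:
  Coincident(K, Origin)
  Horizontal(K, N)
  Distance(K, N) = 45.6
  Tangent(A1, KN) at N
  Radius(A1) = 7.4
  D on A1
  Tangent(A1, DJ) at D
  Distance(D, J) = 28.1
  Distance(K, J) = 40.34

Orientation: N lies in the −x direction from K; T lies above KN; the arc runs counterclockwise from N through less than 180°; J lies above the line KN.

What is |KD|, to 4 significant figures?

39.11

K is at the origin; K and N share the same y with |KN| = 45.6 and N on the −x side, so N = (-45.60, 0.000). Tangency of A1 to KN means the radius TN is perpendicular to KN, so T = N + (0, 7.4) = (-45.60, 7.400). Since TD ⟂ DJ (tangency), |TJ| = √(7.4² + 28.1²) = 29.06 regardless of where D sits on A1. So J lies on both circle(K, 40.34) and circle(T, 29.06); the above-KN intersection is J = (-27.14, 29.84). D is the foot of the tangent from J: D = (-38.88, 4.310).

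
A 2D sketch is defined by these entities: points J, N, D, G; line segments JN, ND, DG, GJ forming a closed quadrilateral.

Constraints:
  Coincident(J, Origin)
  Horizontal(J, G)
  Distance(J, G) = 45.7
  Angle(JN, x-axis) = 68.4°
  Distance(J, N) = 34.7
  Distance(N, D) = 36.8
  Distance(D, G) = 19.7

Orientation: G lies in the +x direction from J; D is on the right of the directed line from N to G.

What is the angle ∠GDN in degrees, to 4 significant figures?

105.3°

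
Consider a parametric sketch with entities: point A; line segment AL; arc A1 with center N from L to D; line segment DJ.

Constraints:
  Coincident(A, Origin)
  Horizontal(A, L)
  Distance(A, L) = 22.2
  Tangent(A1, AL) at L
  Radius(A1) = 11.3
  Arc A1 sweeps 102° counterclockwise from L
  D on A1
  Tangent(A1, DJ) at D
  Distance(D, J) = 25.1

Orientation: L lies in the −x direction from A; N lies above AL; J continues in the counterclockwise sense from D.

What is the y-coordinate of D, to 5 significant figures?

13.649

A is at the origin; A and L share the same y with |AL| = 22.2 and L on the −x side, so L = (-22.200, 0.0000). The tangent condition forces NL to be normal to AL, so N = L + (0, 11.3) = (-22.200, 11.300). On A1, L sits at bearing -90° from N; a 102° counterclockwise sweep puts D at bearing 12°, so D = N + 11.3·(cos 12°, sin 12°) = (-11.147, 13.649). So D.y = 13.649.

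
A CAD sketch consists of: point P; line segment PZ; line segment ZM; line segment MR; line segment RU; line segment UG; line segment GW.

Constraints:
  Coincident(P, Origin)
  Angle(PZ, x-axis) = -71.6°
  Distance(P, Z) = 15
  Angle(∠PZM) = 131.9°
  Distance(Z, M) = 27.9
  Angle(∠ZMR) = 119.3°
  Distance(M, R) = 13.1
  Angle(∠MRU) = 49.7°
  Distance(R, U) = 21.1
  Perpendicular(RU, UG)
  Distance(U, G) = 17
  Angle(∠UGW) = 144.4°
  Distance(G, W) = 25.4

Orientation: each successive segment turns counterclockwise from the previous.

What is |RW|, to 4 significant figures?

38.18

P is at the origin; PZ runs at -71.6° with length 15.0, so Z = (4.735, -14.23). ∠PZM = 131.9° gives ZM at -23.50° from the x-axis; with |ZM| = 27.9, M = (30.32, -25.36). ∠ZMR = 119.3° gives MR at 37.20° from the x-axis; with |MR| = 13.1, R = (40.76, -17.44). ∠MRU = 49.7° gives RU at 167.5° from the x-axis; with |RU| = 21.1, U = (20.16, -12.87). RU is perpendicular to UG, so UG runs at -102.5°; with |UG| = 17.0, G = (16.48, -29.47). ∠UGW = 144.4° gives GW at -66.90° from the x-axis; with |GW| = 25.4, W = (26.44, -52.83). Then |RW| = |W − R| = 38.18.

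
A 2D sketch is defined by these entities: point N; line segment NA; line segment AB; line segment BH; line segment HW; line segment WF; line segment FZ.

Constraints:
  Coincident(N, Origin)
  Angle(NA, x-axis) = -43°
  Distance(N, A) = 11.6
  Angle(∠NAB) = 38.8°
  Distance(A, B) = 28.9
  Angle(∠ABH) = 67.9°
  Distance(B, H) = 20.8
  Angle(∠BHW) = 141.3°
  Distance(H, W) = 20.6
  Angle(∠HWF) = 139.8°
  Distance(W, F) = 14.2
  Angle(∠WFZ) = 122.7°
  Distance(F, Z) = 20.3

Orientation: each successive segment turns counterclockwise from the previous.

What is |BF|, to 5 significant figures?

47.833

N is at the origin; NA runs at -43.0° with length 11.6, so A = (8.4837, -7.9112). ∠NAB = 38.8° gives AB at 98.200° from the x-axis; with |AB| = 28.9, B = (4.3617, 20.693). ∠ABH = 67.9° gives BH at -149.70° from the x-axis; with |BH| = 20.8, H = (-13.597, 10.199). ∠BHW = 141.3° gives HW at -111.00° from the x-axis; with |HW| = 20.6, W = (-20.979, -9.0326). ∠HWF = 139.8° gives WF at -70.800° from the x-axis; with |WF| = 14.2, F = (-16.309, -22.443). Then |BF| = |F − B| = 47.833.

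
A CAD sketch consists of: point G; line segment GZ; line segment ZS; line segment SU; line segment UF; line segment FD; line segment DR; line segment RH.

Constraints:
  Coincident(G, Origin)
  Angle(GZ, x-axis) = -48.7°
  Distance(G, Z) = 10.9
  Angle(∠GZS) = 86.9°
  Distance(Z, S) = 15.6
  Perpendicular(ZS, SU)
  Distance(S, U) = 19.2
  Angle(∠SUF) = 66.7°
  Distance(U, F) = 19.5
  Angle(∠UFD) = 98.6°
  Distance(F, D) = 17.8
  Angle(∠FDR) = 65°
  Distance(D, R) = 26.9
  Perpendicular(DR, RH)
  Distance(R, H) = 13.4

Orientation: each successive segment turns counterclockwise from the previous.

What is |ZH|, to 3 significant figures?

26.1

G is at the origin; GZ runs at -48.7° with length 10.9, so Z = (7.19, -8.19). ∠GZS = 86.9° gives ZS at 44.4° from the x-axis; with |ZS| = 15.6, S = (18.3, 2.73). The perpendicularity gives SU at right angles to ZS, so SU runs at 134°; with |SU| = 19.2, U = (4.91, 16.4). ∠SUF = 66.7° gives UF at -112° from the x-axis; with |UF| = 19.5, F = (-2.49, -1.60). ∠UFD = 98.6° gives FD at -30.9° from the x-axis; with |FD| = 17.8, D = (12.8, -10.7). ∠FDR = 65.0° gives DR at 84.1° from the x-axis; with |DR| = 26.9, R = (15.5, 16.0). DR ⟂ RH, so RH runs at 174°; with |RH| = 13.4, H = (2.22, 17.4). Then |ZH| = |H − Z| = 26.1.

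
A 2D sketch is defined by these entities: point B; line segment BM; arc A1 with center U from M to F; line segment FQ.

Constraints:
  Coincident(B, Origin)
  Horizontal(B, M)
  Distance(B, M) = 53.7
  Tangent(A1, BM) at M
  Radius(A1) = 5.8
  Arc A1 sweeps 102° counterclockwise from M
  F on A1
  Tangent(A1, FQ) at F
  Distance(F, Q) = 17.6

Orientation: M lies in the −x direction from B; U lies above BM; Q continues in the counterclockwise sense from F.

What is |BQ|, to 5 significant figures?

57.080

B is at the origin; BM is horizontal with |BM| = 53.7 and M on the −x side, so M = (-53.700, 0.0000). A1 meets BM tangentially, so UM is at right angles to BM, so U = M + (0, 5.8) = (-53.700, 5.8000). On A1, M sits at bearing -90° from U; a 102° counterclockwise sweep puts F at bearing 12°, so F = U + 5.8·(cos 12°, sin 12°) = (-48.027, 7.0059). A1 meets FQ tangentially, so UF is at right angles to FQ, so FQ runs along (−sin 12°, cos 12°); with |FQ| = 17.6, Q = (-51.686, 24.221). Then |BQ| = |Q − B| = 57.080.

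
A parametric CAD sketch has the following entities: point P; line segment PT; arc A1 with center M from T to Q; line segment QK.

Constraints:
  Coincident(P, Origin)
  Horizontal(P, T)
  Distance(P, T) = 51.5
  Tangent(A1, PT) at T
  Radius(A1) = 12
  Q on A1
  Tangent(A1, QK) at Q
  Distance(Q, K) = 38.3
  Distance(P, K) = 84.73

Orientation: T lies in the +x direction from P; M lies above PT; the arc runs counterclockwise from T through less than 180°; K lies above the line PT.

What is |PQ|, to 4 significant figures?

64.07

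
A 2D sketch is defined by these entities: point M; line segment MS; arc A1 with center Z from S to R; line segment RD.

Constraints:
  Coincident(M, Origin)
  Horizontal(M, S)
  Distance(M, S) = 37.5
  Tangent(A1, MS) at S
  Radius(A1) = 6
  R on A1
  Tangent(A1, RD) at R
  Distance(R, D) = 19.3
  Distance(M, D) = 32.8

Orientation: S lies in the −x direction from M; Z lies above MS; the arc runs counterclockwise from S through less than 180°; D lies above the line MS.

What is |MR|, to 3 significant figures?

32.2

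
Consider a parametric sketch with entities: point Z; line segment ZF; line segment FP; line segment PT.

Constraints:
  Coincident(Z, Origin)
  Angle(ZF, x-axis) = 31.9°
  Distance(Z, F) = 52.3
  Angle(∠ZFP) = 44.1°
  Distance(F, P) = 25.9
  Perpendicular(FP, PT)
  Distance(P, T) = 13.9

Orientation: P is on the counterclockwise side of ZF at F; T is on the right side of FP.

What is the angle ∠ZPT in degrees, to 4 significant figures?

162.2°

∠ZFP = 44.1°, so FP runs at 31.9° + (180° − 44.1°) = 167.8° from the x-axis; with |FP| = 25.9, P = F + 25.9·(cos 167.8°, sin 167.8°) = (19.09, 33.11). FP ⟂ PT; with |PT| = 13.9 on the right of FP, T = P + 13.9·(0.2113, 0.9774) = (22.02, 46.70). Then cos ∠ZPT = PZ·PT / (|PZ||PT|), giving 162.2°.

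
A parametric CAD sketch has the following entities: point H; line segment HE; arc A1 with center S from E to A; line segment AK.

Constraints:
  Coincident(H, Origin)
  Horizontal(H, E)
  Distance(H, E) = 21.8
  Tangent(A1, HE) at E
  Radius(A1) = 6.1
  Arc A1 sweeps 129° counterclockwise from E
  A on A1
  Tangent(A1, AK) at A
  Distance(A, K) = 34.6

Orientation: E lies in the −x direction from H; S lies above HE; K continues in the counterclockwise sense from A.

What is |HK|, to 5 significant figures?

53.520

H is at the origin; HE is horizontal with |HE| = 21.8 and E on the −x side, so E = (-21.800, 0.0000). Tangency of A1 to HE means the radius SE is perpendicular to HE, so S = E + (0, 6.1) = (-21.800, 6.1000). On A1, E sits at bearing -90° from S; a 129° counterclockwise sweep puts A at bearing 39°, so A = S + 6.1·(cos 39°, sin 39°) = (-17.059, 9.9389). Since A1 is tangent to AK there, SA ⟂ AK, so AK runs along (−sin 39°, cos 39°); with |AK| = 34.6, K = (-38.834, 36.828). Then |HK| = |K − H| = 53.520.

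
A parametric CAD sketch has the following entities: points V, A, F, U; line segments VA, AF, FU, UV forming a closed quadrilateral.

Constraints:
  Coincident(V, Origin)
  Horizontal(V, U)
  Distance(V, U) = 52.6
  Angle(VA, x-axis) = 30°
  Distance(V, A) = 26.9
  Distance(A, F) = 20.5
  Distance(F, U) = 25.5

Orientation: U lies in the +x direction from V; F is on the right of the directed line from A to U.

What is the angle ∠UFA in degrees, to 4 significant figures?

88.31°

V is at the origin; V and U share the same y with |VU| = 52.6 and U in +x, so U = (52.6, 0). VA runs at 30.0° with |VA| = 26.9, so A = (23.30, 13.45). F is determined by |AF| = 20.5 and |FU| = 25.5 together: it lies at the intersection of circle(A, 20.5) and circle(U, 25.5). With |AU| = 32.24, the foot of the radical line on AU is 12.55 from A and the perpendicular offset is √(20.5² − 12.55²) = 16.21. Taking the right-of-AU solution: F = (27.95, -6.516).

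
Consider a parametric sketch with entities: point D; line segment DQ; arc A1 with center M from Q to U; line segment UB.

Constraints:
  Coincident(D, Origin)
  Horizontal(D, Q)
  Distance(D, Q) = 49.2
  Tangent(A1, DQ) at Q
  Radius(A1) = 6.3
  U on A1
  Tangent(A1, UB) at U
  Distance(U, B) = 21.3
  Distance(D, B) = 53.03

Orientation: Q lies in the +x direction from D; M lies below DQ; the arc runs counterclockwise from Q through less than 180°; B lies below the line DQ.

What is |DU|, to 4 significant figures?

43.48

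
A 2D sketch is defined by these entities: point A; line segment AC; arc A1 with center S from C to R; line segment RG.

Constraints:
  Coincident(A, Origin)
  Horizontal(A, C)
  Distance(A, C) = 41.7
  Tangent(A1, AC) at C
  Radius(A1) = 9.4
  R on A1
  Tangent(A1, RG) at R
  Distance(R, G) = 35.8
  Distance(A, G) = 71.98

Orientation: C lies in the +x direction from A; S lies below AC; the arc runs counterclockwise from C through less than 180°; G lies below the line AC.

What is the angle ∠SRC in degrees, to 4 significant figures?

24.58°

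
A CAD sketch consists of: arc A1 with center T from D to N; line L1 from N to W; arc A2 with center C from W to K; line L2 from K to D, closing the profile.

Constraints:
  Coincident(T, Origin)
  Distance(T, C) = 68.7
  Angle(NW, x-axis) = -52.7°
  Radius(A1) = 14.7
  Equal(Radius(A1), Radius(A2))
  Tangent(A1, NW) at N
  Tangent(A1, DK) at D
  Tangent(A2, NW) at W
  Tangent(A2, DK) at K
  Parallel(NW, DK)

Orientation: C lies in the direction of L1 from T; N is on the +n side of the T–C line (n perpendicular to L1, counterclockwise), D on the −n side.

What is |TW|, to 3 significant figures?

70.3

The slot axis is L1's direction at -52.7°, so u = (cos -52.7°, sin -52.7°) = (0.606, -0.795) and n = (−sin -52.7°, cos -52.7°) = (0.795, 0.606). T is at the origin and C lies 68.7 along u from T, so C = 68.7·u = (41.6, -54.6). Tangency of A1 to both parallel lines with radius 14.7 puts N and D at T ± 14.7·n: N = (11.7, 8.91), D = (-11.7, -8.91). Equal radii place W and K the same way about C: W = C + 14.7·n = (53.3, -45.7), K = C − 14.7·n = (29.9, -63.6). Then |TW| = |W − T| = 70.3.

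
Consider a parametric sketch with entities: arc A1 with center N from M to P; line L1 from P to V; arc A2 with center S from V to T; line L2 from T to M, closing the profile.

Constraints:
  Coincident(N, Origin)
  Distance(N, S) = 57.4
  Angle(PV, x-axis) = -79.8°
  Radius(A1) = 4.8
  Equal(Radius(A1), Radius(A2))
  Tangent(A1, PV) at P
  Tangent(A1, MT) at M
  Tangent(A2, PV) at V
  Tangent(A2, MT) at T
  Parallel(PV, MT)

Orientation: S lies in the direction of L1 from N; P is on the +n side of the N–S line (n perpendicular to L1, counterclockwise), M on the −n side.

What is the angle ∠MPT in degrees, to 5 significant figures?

80.505°

The slot axis is L1's direction at -79.8°, so u = (cos -79.8°, sin -79.8°) = (0.17708, -0.98420) and n = (−sin -79.8°, cos -79.8°) = (0.98420, 0.17708). N is at the origin and S lies 57.4 along u from N, so S = 57.4·u = (10.165, -56.493). Tangency of A1 to both parallel lines with radius 4.8 puts P and M at N ± 4.8·n: P = (4.7241, 0.85001), M = (-4.7241, -0.85001). Equal radii place V and T the same way about S: V = S + 4.8·n = (14.889, -55.643), T = S − 4.8·n = (5.4405, -57.343). Then cos ∠MPT = PM·PT / (|PM||PT|), giving 80.505°.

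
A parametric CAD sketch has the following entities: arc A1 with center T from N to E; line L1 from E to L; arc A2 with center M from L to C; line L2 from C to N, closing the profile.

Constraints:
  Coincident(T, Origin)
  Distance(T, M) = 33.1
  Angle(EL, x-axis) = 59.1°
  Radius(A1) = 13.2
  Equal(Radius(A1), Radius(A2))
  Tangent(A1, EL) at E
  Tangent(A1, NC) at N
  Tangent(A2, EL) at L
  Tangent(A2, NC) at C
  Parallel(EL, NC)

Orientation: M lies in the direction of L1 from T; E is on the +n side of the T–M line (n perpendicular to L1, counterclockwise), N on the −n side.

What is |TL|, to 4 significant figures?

35.63

The slot axis is L1's direction at 59.1°, so u = (cos 59.1°, sin 59.1°) = (0.5135, 0.8581) and n = (−sin 59.1°, cos 59.1°) = (-0.8581, 0.5135). T is at the origin and M lies 33.1 along u from T, so M = 33.1·u = (17.00, 28.40). Tangency of A1 to both parallel lines with radius 13.2 puts E and N at T ± 13.2·n: E = (-11.33, 6.779), N = (11.33, -6.779). Equal radii place L and C the same way about M: L = M + 13.2·n = (5.672, 35.18), C = M − 13.2·n = (28.32, 21.62). Then |TL| = |L − T| = 35.63.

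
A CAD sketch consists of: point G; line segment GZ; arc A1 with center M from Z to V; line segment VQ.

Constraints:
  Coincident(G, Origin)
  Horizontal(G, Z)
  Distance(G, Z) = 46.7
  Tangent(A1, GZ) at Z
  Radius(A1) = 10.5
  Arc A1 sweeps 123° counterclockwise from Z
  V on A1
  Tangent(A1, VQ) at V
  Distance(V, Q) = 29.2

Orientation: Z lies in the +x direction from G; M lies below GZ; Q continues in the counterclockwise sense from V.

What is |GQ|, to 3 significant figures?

67.5

On A1, Z sits at bearing 90° from M; a 123° counterclockwise sweep puts V at bearing 213°, so V = M + 10.5·(cos 213°, sin 213°) = (37.9, -16.2). Tangency of A1 to VQ means the radius MV is perpendicular to VQ, so VQ runs along (−sin 213°, cos 213°); with |VQ| = 29.2, Q = (53.8, -40.7). Then |GQ| = |Q − G| = 67.5.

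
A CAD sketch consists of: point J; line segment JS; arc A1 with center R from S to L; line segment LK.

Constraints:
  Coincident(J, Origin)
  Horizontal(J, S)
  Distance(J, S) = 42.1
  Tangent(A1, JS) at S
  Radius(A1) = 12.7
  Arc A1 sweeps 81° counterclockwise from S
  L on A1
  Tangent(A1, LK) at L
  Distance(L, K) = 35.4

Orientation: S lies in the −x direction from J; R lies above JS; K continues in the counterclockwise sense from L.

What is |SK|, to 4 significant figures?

49.13

J is at the origin; J and S share the same y with |JS| = 42.1 and S on the −x side, so S = (-42.10, 0.000). Tangency of A1 to JS means the radius RS is perpendicular to JS, so R = S + (0, 12.7) = (-42.10, 12.70). On A1, S sits at bearing -90° from R; an 81° counterclockwise sweep puts L at bearing -9°, so L = R + 12.7·(cos -9°, sin -9°) = (-29.56, 10.71). Since A1 is tangent to LK there, RL ⟂ LK, so LK runs along (−sin -9°, cos -9°); with |LK| = 35.4, K = (-24.02, 45.68). Then |SK| = |K − S| = 49.13.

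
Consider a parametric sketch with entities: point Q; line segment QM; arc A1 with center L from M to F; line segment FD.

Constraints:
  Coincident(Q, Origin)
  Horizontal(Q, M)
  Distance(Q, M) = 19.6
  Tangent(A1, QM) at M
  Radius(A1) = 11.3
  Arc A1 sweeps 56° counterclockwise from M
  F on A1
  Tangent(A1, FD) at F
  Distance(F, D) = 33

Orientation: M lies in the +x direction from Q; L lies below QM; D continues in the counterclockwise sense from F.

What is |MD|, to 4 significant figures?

42.66

Q is at the origin; Q and M share the same y with |QM| = 19.6 and M on the +x side, so M = (19.60, 0.000). Tangency of A1 to QM means the radius LM is perpendicular to QM, so L = M + (0, -11.3) = (19.60, -11.30). On A1, M sits at bearing 90° from L; a 56° counterclockwise sweep puts F at bearing 146°, so F = L + 11.3·(cos 146°, sin 146°) = (10.23, -4.981). A1 meets FD tangentially, so LF is at right angles to FD, so FD runs along (−sin 146°, cos 146°); with |FD| = 33.0, D = (-8.221, -32.34). Then |MD| = |D − M| = 42.66.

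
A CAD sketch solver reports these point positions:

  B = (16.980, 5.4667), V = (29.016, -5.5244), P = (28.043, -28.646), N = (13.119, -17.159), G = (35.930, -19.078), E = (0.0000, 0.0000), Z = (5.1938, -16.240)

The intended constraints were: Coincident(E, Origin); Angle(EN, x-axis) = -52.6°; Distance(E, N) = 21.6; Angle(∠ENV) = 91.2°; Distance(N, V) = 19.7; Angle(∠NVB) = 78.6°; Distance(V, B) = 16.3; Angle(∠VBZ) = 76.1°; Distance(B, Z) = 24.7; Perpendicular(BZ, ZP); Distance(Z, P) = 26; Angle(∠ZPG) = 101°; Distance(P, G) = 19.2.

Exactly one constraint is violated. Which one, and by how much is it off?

Distance(P, G) = 19.2 — off by 6.80.

E = (0.00, 0.00) ✓; EN at -52.60° ✓; |EN| = 21.60 ✓; ∠ENV = 91.20° ✓; |NV| = 19.70 ✓; ∠NVB = 78.60° ✓; |VB| = 16.30 ✓; ∠VBZ = 76.10° ✓; |BZ| = 24.70 ✓; ∠(BZ, ZP) = 90.00° ✓; |ZP| = 26.00 ✓; ∠ZPG = 101.0° ✓; |PG| = 12.40 ✗.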